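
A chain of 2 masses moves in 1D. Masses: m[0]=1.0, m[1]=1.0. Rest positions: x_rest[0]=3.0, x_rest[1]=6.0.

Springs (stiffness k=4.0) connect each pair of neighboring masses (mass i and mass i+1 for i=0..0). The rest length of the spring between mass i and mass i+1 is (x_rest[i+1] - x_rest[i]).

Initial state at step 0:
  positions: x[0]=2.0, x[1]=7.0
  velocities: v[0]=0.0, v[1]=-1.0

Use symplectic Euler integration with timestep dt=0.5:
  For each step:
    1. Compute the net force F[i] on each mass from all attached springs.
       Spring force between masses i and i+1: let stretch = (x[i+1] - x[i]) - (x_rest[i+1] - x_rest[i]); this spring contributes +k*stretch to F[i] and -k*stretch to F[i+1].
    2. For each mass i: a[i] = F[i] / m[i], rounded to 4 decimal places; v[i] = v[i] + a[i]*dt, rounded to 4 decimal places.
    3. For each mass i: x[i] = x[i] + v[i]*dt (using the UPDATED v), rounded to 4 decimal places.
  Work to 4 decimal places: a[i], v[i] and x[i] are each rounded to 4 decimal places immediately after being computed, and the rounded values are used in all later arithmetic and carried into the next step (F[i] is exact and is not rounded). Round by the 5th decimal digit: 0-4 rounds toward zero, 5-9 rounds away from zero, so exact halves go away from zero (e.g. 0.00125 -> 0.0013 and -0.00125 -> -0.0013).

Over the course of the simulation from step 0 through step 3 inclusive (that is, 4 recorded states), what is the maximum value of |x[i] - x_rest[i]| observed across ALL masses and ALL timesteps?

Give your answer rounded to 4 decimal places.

Step 0: x=[2.0000 7.0000] v=[0.0000 -1.0000]
Step 1: x=[4.0000 4.5000] v=[4.0000 -5.0000]
Step 2: x=[3.5000 4.5000] v=[-1.0000 0.0000]
Step 3: x=[1.0000 6.5000] v=[-5.0000 4.0000]
Max displacement = 2.0000

Answer: 2.0000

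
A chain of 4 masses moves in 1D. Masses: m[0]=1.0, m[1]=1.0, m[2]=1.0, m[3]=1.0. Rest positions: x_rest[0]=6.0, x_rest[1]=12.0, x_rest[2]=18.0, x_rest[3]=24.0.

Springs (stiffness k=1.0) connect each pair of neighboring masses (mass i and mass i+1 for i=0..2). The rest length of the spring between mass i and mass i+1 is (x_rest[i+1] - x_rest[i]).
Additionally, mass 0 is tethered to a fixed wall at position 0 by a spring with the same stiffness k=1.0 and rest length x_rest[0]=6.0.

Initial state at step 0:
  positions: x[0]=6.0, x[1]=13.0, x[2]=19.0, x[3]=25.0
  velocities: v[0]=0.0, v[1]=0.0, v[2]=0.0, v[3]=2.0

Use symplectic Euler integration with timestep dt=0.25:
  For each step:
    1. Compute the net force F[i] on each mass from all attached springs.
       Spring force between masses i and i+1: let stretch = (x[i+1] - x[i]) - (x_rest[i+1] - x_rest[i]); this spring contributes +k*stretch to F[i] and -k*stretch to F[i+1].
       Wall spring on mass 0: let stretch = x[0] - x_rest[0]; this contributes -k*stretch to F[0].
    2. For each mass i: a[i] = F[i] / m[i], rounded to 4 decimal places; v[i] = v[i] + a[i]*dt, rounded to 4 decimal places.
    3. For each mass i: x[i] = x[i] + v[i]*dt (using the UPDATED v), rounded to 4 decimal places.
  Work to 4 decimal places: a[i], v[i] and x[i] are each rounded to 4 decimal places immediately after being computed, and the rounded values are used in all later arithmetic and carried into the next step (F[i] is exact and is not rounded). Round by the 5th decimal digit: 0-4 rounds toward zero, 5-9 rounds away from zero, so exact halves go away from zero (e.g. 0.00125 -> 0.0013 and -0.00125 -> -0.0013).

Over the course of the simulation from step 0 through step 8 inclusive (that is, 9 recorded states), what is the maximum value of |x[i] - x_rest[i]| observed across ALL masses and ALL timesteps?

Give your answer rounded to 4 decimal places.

Answer: 3.1370

Derivation:
Step 0: x=[6.0000 13.0000 19.0000 25.0000] v=[0.0000 0.0000 0.0000 2.0000]
Step 1: x=[6.0625 12.9375 19.0000 25.5000] v=[0.2500 -0.2500 0.0000 2.0000]
Step 2: x=[6.1758 12.8242 19.0274 25.9688] v=[0.4531 -0.4531 0.1094 1.8750]
Step 3: x=[6.3186 12.6831 19.1009 26.3787] v=[0.5713 -0.5644 0.2940 1.6397]
Step 4: x=[6.4643 12.5453 19.2282 26.7088] v=[0.5828 -0.5511 0.5090 1.3203]
Step 5: x=[6.5861 12.4452 19.4053 26.9464] v=[0.4870 -0.4006 0.7084 0.9502]
Step 6: x=[6.6624 12.4139 19.6187 27.0876] v=[0.3053 -0.1254 0.8537 0.5649]
Step 7: x=[6.6818 12.4734 19.8486 27.1370] v=[0.0776 0.2379 0.9197 0.1977]
Step 8: x=[6.6456 12.6319 20.0731 27.1059] v=[-0.1450 0.6338 0.8980 -0.1244]
Max displacement = 3.1370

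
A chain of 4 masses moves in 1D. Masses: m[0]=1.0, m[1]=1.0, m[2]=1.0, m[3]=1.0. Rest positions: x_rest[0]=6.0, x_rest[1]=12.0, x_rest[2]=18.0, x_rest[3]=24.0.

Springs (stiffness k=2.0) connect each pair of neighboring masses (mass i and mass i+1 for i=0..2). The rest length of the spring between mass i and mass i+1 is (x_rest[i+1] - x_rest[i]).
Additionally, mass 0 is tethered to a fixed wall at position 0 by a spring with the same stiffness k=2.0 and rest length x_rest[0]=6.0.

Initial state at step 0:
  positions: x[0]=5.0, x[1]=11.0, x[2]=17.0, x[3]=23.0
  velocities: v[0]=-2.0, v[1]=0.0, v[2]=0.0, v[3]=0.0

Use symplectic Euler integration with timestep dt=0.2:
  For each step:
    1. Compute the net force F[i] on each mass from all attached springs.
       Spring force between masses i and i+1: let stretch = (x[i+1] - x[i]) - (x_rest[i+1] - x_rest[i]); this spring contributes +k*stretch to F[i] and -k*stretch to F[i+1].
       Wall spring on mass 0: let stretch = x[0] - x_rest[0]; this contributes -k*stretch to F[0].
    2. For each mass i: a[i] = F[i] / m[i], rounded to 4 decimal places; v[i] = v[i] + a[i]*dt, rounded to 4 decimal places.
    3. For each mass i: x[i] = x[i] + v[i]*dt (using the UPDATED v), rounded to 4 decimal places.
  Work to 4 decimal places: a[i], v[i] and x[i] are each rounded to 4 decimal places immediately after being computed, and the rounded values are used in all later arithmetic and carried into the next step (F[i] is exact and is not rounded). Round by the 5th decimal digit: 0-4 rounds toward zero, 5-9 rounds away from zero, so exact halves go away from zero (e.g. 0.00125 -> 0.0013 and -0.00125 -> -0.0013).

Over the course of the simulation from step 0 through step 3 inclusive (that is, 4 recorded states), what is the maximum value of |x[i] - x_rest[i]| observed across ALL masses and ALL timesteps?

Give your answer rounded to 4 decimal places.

Answer: 1.5382

Derivation:
Step 0: x=[5.0000 11.0000 17.0000 23.0000] v=[-2.0000 0.0000 0.0000 0.0000]
Step 1: x=[4.6800 11.0000 17.0000 23.0000] v=[-1.6000 0.0000 0.0000 0.0000]
Step 2: x=[4.4912 10.9744 17.0000 23.0000] v=[-0.9440 -0.1280 0.0000 0.0000]
Step 3: x=[4.4618 10.9122 16.9980 23.0000] v=[-0.1472 -0.3110 -0.0102 0.0000]
Max displacement = 1.5382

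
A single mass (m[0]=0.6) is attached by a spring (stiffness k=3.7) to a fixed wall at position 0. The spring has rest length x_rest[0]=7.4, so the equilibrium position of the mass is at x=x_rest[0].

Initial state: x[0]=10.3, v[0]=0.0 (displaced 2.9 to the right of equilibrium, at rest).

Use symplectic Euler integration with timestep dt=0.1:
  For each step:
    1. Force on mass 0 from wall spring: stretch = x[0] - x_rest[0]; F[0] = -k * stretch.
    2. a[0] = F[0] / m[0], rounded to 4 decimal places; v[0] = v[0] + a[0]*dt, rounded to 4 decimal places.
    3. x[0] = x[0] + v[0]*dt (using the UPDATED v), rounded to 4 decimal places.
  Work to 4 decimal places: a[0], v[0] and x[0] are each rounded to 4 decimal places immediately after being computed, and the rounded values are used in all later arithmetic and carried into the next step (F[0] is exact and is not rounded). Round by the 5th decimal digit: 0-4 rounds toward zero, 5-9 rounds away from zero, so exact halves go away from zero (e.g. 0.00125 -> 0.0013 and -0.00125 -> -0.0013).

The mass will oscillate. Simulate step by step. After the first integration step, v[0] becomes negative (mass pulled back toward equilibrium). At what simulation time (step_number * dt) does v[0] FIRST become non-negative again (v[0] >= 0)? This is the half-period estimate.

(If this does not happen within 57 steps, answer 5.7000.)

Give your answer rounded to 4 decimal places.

Answer: 1.3000

Derivation:
Step 0: x=[10.3000] v=[0.0000]
Step 1: x=[10.1212] v=[-1.7883]
Step 2: x=[9.7746] v=[-3.4664]
Step 3: x=[9.2815] v=[-4.9307]
Step 4: x=[8.6724] v=[-6.0910]
Step 5: x=[7.9848] v=[-6.8757]
Step 6: x=[7.2612] v=[-7.2363]
Step 7: x=[6.5461] v=[-7.1507]
Step 8: x=[5.8837] v=[-6.6241]
Step 9: x=[5.3148] v=[-5.6891]
Step 10: x=[4.8745] v=[-4.4032]
Step 11: x=[4.5899] v=[-2.8458]
Step 12: x=[4.4786] v=[-1.1129]
Step 13: x=[4.5475] v=[0.6886]
First v>=0 after going negative at step 13, time=1.3000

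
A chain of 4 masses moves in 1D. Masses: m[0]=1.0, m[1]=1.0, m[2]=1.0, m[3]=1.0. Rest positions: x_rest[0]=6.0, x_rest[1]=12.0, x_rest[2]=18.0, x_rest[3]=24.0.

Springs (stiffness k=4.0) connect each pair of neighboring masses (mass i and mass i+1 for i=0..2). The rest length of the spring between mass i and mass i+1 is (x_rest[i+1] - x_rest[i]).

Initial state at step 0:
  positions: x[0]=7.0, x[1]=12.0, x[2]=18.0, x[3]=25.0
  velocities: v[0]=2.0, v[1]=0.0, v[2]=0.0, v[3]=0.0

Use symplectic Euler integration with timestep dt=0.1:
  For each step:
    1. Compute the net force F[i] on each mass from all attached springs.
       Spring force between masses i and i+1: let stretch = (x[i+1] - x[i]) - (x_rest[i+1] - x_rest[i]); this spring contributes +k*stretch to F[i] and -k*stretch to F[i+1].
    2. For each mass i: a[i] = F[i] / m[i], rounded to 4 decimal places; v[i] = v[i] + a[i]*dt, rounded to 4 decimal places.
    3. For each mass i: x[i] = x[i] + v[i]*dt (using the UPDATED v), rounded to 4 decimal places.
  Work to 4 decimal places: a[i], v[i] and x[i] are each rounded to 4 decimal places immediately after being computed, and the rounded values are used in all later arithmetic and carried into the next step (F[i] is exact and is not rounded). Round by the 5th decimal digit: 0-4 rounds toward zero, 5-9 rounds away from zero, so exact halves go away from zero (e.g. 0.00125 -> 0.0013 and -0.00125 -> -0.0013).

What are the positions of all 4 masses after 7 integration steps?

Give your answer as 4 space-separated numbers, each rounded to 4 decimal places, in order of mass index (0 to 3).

Answer: 7.2580 13.1074 18.8005 24.2341

Derivation:
Step 0: x=[7.0000 12.0000 18.0000 25.0000] v=[2.0000 0.0000 0.0000 0.0000]
Step 1: x=[7.1600 12.0400 18.0400 24.9600] v=[1.6000 0.4000 0.4000 -0.4000]
Step 2: x=[7.2752 12.1248 18.1168 24.8832] v=[1.1520 0.8480 0.7680 -0.7680]
Step 3: x=[7.3444 12.2553 18.2246 24.7757] v=[0.6918 1.3050 1.0778 -1.0746]
Step 4: x=[7.3700 12.4281 18.3557 24.6462] v=[0.2562 1.7284 1.3105 -1.2950]
Step 5: x=[7.3579 12.6357 18.5013 24.5051] v=[-0.1206 2.0762 1.4557 -1.4112]
Step 6: x=[7.3170 12.8668 18.6524 24.3638] v=[-0.4095 2.3113 1.5110 -1.4127]
Step 7: x=[7.2580 13.1074 18.8005 24.2341] v=[-0.5896 2.4056 1.4813 -1.2973]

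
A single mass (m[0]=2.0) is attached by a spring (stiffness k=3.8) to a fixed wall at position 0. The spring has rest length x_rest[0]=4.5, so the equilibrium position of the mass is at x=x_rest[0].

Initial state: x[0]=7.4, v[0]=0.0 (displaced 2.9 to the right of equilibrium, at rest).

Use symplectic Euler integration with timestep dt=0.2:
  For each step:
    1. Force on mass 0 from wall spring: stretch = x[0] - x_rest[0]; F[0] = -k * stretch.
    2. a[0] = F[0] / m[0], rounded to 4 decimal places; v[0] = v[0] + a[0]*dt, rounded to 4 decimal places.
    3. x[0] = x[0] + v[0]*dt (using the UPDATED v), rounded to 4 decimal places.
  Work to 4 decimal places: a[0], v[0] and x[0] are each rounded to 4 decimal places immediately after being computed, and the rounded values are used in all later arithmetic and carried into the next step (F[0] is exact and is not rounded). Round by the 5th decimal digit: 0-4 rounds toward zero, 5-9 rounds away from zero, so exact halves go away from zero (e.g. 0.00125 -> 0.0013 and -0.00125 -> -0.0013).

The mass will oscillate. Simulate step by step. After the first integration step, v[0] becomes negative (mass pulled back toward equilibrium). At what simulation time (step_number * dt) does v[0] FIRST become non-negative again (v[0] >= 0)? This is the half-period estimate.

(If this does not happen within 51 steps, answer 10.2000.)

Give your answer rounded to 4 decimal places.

Step 0: x=[7.4000] v=[0.0000]
Step 1: x=[7.1796] v=[-1.1020]
Step 2: x=[6.7556] v=[-2.1202]
Step 3: x=[6.1601] v=[-2.9773]
Step 4: x=[5.4385] v=[-3.6081]
Step 5: x=[4.6456] v=[-3.9647]
Step 6: x=[3.8416] v=[-4.0200]
Step 7: x=[3.0876] v=[-3.7698]
Step 8: x=[2.4410] v=[-3.2331]
Step 9: x=[1.9509] v=[-2.4507]
Step 10: x=[1.6545] v=[-1.4820]
Step 11: x=[1.5744] v=[-0.4007]
Step 12: x=[1.7166] v=[0.7110]
First v>=0 after going negative at step 12, time=2.4000

Answer: 2.4000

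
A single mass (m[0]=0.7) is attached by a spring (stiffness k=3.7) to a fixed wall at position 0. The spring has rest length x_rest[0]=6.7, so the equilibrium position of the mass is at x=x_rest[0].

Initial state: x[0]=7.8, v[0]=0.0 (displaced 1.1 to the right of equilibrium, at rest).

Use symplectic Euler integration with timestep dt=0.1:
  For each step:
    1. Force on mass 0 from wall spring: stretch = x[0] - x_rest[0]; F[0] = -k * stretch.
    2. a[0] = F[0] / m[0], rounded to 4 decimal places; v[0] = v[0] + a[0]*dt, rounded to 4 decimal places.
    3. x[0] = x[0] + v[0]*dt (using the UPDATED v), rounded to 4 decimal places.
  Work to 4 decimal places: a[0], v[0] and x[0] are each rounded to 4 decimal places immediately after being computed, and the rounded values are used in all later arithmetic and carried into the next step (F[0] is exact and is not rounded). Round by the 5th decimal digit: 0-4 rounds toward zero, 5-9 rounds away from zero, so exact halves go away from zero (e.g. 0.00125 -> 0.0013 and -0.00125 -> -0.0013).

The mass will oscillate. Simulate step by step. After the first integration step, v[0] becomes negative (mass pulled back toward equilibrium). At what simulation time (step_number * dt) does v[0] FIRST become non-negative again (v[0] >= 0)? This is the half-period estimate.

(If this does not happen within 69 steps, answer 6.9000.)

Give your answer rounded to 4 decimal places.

Step 0: x=[7.8000] v=[0.0000]
Step 1: x=[7.7419] v=[-0.5814]
Step 2: x=[7.6287] v=[-1.1321]
Step 3: x=[7.4664] v=[-1.6230]
Step 4: x=[7.2636] v=[-2.0281]
Step 5: x=[7.0310] v=[-2.3260]
Step 6: x=[6.7809] v=[-2.5010]
Step 7: x=[6.5265] v=[-2.5438]
Step 8: x=[6.2813] v=[-2.4521]
Step 9: x=[6.0582] v=[-2.2308]
Step 10: x=[5.8690] v=[-1.8916]
Step 11: x=[5.7238] v=[-1.4524]
Step 12: x=[5.6302] v=[-0.9364]
Step 13: x=[5.5931] v=[-0.3709]
Step 14: x=[5.6145] v=[0.2142]
First v>=0 after going negative at step 14, time=1.4000

Answer: 1.4000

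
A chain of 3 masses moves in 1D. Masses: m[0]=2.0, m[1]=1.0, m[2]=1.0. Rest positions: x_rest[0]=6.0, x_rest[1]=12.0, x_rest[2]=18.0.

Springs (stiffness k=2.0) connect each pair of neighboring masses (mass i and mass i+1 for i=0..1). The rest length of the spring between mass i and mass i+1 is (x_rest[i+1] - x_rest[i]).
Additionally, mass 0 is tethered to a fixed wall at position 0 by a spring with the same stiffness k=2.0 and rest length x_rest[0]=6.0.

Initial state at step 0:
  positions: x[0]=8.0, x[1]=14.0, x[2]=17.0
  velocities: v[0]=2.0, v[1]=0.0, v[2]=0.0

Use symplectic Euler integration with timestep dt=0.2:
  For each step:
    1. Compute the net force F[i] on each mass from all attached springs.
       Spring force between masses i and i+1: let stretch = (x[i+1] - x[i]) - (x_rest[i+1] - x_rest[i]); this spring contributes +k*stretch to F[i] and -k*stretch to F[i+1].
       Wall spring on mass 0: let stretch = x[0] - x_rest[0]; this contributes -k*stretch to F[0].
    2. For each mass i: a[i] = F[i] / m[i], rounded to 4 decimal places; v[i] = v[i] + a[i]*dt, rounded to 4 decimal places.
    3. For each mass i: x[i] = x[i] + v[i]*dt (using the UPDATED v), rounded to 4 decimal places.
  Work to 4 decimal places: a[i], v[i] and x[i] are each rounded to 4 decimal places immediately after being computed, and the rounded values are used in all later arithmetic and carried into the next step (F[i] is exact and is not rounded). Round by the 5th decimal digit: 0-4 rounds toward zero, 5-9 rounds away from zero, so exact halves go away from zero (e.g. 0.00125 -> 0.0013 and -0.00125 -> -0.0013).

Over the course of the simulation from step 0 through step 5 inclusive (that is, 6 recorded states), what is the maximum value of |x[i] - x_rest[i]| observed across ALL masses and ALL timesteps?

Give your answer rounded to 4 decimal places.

Step 0: x=[8.0000 14.0000 17.0000] v=[2.0000 0.0000 0.0000]
Step 1: x=[8.3200 13.7600 17.2400] v=[1.6000 -1.2000 1.2000]
Step 2: x=[8.5248 13.3632 17.6816] v=[1.0240 -1.9840 2.2080]
Step 3: x=[8.5821 12.9248 18.2577] v=[0.2867 -2.1920 2.8806]
Step 4: x=[8.4699 12.5656 18.8872] v=[-0.5612 -1.7959 3.1474]
Step 5: x=[8.1827 12.3845 19.4910] v=[-1.4360 -0.9055 3.0188]
Max displacement = 2.5821

Answer: 2.5821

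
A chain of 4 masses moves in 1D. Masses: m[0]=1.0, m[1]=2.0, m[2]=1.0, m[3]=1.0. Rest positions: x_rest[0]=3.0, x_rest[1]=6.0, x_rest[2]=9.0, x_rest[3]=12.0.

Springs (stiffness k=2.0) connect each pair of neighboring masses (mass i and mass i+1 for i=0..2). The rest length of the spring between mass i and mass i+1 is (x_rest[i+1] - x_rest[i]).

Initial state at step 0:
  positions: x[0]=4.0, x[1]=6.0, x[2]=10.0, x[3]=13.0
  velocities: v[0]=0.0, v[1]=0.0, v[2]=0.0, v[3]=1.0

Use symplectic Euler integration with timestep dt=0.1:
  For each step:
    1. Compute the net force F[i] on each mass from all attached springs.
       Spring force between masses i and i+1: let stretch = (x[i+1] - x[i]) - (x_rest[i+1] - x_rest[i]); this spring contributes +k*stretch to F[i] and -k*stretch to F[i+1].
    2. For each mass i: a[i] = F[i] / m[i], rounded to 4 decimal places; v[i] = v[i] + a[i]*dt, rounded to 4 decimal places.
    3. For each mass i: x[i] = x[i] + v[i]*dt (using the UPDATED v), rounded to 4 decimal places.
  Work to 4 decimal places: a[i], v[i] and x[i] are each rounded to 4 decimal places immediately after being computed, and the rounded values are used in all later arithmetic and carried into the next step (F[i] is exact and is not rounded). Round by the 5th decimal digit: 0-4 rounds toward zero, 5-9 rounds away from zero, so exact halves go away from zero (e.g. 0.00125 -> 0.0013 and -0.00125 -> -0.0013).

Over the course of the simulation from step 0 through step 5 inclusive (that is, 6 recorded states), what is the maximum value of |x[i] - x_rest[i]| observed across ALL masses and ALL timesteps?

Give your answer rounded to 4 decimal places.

Answer: 1.4485

Derivation:
Step 0: x=[4.0000 6.0000 10.0000 13.0000] v=[0.0000 0.0000 0.0000 1.0000]
Step 1: x=[3.9800 6.0200 9.9800 13.1000] v=[-0.2000 0.2000 -0.2000 1.0000]
Step 2: x=[3.9408 6.0592 9.9432 13.1976] v=[-0.3920 0.3920 -0.3680 0.9760]
Step 3: x=[3.8840 6.1161 9.8938 13.2901] v=[-0.5683 0.5686 -0.4939 0.9251]
Step 4: x=[3.8118 6.1884 9.8368 13.3747] v=[-0.7219 0.7232 -0.5702 0.8458]
Step 5: x=[3.7271 6.2734 9.7776 13.4485] v=[-0.8466 0.8504 -0.5923 0.7382]
Max displacement = 1.4485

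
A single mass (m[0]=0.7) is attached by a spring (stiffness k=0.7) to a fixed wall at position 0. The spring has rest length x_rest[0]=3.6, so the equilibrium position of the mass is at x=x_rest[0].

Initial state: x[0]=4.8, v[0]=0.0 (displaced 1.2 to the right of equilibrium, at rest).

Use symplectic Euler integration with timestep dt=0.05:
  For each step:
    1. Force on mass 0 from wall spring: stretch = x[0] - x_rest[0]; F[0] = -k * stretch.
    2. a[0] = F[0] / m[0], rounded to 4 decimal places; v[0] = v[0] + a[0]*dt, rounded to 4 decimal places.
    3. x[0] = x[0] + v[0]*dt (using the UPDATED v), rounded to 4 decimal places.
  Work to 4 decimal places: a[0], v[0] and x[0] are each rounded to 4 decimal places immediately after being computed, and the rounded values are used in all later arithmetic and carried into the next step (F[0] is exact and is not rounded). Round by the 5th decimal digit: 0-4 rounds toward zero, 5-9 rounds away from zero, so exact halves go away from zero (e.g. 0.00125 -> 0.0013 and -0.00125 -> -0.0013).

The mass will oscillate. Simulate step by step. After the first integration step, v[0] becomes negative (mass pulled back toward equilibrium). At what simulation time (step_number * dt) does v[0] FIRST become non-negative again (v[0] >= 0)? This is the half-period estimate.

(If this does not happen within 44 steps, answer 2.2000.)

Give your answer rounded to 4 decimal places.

Step 0: x=[4.8000] v=[0.0000]
Step 1: x=[4.7970] v=[-0.0600]
Step 2: x=[4.7910] v=[-0.1199]
Step 3: x=[4.7820] v=[-0.1795]
Step 4: x=[4.7701] v=[-0.2386]
Step 5: x=[4.7552] v=[-0.2971]
Step 6: x=[4.7375] v=[-0.3549]
Step 7: x=[4.7169] v=[-0.4118]
Step 8: x=[4.6935] v=[-0.4676]
Step 9: x=[4.6674] v=[-0.5223]
Step 10: x=[4.6386] v=[-0.5757]
Step 11: x=[4.6072] v=[-0.6276]
Step 12: x=[4.5733] v=[-0.6780]
Step 13: x=[4.5370] v=[-0.7267]
Step 14: x=[4.4983] v=[-0.7736]
Step 15: x=[4.4574] v=[-0.8185]
Step 16: x=[4.4143] v=[-0.8614]
Step 17: x=[4.3692] v=[-0.9021]
Step 18: x=[4.3222] v=[-0.9406]
Step 19: x=[4.2734] v=[-0.9767]
Step 20: x=[4.2229] v=[-1.0104]
Step 21: x=[4.1708] v=[-1.0415]
Step 22: x=[4.1173] v=[-1.0700]
Step 23: x=[4.0625] v=[-1.0959]
Step 24: x=[4.0066] v=[-1.1190]
Step 25: x=[3.9496] v=[-1.1393]
Step 26: x=[3.8918] v=[-1.1568]
Step 27: x=[3.8332] v=[-1.1714]
Step 28: x=[3.7740] v=[-1.1831]
Step 29: x=[3.7144] v=[-1.1918]
Step 30: x=[3.6545] v=[-1.1975]
Step 31: x=[3.5945] v=[-1.2002]
Step 32: x=[3.5345] v=[-1.1999]
Step 33: x=[3.4747] v=[-1.1966]
Step 34: x=[3.4152] v=[-1.1903]
Step 35: x=[3.3561] v=[-1.1811]
Step 36: x=[3.2977] v=[-1.1689]
Step 37: x=[3.2400] v=[-1.1538]
Step 38: x=[3.1832] v=[-1.1358]
Step 39: x=[3.1275] v=[-1.1150]
Step 40: x=[3.0729] v=[-1.0914]
Step 41: x=[3.0197] v=[-1.0650]
Step 42: x=[2.9679] v=[-1.0360]
Step 43: x=[2.9177] v=[-1.0044]
Step 44: x=[2.8692] v=[-0.9703]
v[0] did not become non-negative within 44 steps; using fallback time=2.2000

Answer: 2.2000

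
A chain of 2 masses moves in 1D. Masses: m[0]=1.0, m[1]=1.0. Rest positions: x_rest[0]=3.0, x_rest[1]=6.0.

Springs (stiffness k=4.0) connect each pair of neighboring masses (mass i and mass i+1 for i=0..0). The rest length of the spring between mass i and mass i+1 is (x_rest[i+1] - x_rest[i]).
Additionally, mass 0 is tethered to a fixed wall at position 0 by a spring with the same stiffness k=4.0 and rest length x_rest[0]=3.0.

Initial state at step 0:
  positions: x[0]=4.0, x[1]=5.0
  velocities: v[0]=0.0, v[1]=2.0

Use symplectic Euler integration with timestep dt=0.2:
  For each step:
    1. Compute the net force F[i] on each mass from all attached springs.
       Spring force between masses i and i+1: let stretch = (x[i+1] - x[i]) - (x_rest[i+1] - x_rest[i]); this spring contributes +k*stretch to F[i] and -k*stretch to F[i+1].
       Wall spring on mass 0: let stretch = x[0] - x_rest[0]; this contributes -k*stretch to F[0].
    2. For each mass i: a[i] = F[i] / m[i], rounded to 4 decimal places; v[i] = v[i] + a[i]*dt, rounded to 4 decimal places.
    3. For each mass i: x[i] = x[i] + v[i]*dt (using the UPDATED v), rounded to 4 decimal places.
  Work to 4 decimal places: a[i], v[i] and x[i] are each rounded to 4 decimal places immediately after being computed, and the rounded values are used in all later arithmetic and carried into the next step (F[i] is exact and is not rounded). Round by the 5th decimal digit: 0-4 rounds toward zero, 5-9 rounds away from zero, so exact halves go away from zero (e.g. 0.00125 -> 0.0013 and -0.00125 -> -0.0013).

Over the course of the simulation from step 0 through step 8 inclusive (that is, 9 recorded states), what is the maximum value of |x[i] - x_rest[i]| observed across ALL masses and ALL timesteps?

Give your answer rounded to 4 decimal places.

Answer: 1.9649

Derivation:
Step 0: x=[4.0000 5.0000] v=[0.0000 2.0000]
Step 1: x=[3.5200 5.7200] v=[-2.4000 3.6000]
Step 2: x=[2.8288 6.5680] v=[-3.4560 4.2400]
Step 3: x=[2.2833 7.2977] v=[-2.7277 3.6486]
Step 4: x=[2.1747 7.7051] v=[-0.5428 2.0371]
Step 5: x=[2.6031 7.7077] v=[2.1418 0.0128]
Step 6: x=[3.4317 7.3735] v=[4.1430 -1.6709]
Step 7: x=[4.3419 6.8886] v=[4.5511 -2.4243]
Step 8: x=[4.9649 6.4763] v=[3.1149 -2.0617]
Max displacement = 1.9649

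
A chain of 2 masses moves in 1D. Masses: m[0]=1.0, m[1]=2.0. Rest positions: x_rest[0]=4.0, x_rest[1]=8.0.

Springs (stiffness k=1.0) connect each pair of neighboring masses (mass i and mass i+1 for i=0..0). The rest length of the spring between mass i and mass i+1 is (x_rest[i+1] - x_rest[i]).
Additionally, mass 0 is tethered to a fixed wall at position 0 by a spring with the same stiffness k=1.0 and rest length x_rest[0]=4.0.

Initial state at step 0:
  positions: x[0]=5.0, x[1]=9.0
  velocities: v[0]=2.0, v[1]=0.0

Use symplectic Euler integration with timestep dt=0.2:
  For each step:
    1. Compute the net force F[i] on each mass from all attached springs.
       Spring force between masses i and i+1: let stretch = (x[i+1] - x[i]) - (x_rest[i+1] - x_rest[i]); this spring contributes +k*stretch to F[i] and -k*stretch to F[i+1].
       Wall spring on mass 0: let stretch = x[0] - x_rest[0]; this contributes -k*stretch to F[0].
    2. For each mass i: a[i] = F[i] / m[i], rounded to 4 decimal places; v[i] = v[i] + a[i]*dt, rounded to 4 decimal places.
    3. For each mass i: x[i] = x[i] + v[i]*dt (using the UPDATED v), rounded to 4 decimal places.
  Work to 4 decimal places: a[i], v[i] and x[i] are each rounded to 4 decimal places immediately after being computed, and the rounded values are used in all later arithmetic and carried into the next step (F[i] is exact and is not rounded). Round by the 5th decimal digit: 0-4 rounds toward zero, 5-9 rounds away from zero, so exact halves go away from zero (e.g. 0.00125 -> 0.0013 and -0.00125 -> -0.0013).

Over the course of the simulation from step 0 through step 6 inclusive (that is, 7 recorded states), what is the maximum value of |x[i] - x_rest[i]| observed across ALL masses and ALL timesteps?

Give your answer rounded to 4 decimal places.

Step 0: x=[5.0000 9.0000] v=[2.0000 0.0000]
Step 1: x=[5.3600 9.0000] v=[1.8000 0.0000]
Step 2: x=[5.6512 9.0072] v=[1.4560 0.0360]
Step 3: x=[5.8506 9.0273] v=[0.9970 0.1004]
Step 4: x=[5.9430 9.0638] v=[0.4622 0.1827]
Step 5: x=[5.9226 9.1179] v=[-0.1022 0.2706]
Step 6: x=[5.7931 9.1881] v=[-0.6477 0.3511]
Max displacement = 1.9430

Answer: 1.9430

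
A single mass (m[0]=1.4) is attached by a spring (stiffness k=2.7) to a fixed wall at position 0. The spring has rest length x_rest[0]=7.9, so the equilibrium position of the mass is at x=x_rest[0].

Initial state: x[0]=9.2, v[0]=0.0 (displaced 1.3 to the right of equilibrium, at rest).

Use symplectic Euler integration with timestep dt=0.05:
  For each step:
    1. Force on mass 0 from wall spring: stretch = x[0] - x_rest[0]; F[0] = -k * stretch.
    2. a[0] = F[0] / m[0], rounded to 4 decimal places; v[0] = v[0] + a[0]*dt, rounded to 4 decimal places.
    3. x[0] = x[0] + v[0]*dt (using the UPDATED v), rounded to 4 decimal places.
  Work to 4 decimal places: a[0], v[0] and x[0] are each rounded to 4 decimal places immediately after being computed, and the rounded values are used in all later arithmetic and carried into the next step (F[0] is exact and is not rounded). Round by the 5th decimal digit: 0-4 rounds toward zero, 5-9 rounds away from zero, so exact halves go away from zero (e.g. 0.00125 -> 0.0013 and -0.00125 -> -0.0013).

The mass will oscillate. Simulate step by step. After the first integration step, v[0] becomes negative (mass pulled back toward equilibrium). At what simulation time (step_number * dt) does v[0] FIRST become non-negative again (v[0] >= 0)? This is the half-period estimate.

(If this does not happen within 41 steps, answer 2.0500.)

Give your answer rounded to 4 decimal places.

Step 0: x=[9.2000] v=[0.0000]
Step 1: x=[9.1937] v=[-0.1254]
Step 2: x=[9.1812] v=[-0.2502]
Step 3: x=[9.1625] v=[-0.3737]
Step 4: x=[9.1377] v=[-0.4954]
Step 5: x=[9.1070] v=[-0.6148]
Step 6: x=[9.0704] v=[-0.7312]
Step 7: x=[9.0282] v=[-0.8441]
Step 8: x=[8.9806] v=[-0.9529]
Step 9: x=[8.9277] v=[-1.0571]
Step 10: x=[8.8699] v=[-1.1562]
Step 11: x=[8.8074] v=[-1.2497]
Step 12: x=[8.7405] v=[-1.3372]
Step 13: x=[8.6696] v=[-1.4183]
Step 14: x=[8.5950] v=[-1.4925]
Step 15: x=[8.5170] v=[-1.5595]
Step 16: x=[8.4361] v=[-1.6190]
Step 17: x=[8.3526] v=[-1.6707]
Step 18: x=[8.2669] v=[-1.7143]
Step 19: x=[8.1794] v=[-1.7497]
Step 20: x=[8.0906] v=[-1.7766]
Step 21: x=[8.0009] v=[-1.7950]
Step 22: x=[7.9107] v=[-1.8047]
Step 23: x=[7.8204] v=[-1.8057]
Step 24: x=[7.7305] v=[-1.7980]
Step 25: x=[7.6414] v=[-1.7817]
Step 26: x=[7.5536] v=[-1.7568]
Step 27: x=[7.4674] v=[-1.7234]
Step 28: x=[7.3833] v=[-1.6817]
Step 29: x=[7.3017] v=[-1.6319]
Step 30: x=[7.2230] v=[-1.5742]
Step 31: x=[7.1476] v=[-1.5089]
Step 32: x=[7.0758] v=[-1.4363]
Step 33: x=[7.0080] v=[-1.3568]
Step 34: x=[6.9445] v=[-1.2708]
Step 35: x=[6.8856] v=[-1.1787]
Step 36: x=[6.8316] v=[-1.0809]
Step 37: x=[6.7827] v=[-0.9779]
Step 38: x=[6.7392] v=[-0.8702]
Step 39: x=[6.7013] v=[-0.7583]
Step 40: x=[6.6692] v=[-0.6427]
Step 41: x=[6.6430] v=[-0.5240]
v[0] did not become non-negative within 41 steps; using fallback time=2.0500

Answer: 2.0500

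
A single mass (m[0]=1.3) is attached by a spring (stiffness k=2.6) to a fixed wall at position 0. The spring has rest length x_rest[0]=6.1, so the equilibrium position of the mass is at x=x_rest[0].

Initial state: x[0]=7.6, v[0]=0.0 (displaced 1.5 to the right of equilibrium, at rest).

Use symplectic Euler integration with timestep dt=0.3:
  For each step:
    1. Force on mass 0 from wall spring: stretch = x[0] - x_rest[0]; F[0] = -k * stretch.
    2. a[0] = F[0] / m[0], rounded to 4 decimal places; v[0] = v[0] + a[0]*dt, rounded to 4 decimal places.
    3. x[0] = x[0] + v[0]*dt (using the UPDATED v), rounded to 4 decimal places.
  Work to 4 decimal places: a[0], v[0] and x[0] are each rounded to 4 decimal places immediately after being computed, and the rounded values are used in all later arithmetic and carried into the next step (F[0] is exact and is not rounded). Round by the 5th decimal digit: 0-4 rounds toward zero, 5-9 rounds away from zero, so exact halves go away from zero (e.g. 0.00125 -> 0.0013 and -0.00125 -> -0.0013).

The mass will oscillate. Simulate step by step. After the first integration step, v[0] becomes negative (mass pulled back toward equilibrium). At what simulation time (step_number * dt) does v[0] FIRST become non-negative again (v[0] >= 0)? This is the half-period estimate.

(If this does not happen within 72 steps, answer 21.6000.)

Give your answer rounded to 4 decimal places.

Step 0: x=[7.6000] v=[0.0000]
Step 1: x=[7.3300] v=[-0.9000]
Step 2: x=[6.8386] v=[-1.6380]
Step 3: x=[6.2142] v=[-2.0812]
Step 4: x=[5.5693] v=[-2.1497]
Step 5: x=[5.0199] v=[-1.8313]
Step 6: x=[4.6649] v=[-1.1832]
Step 7: x=[4.5683] v=[-0.3221]
Step 8: x=[4.7474] v=[0.5969]
First v>=0 after going negative at step 8, time=2.4000

Answer: 2.4000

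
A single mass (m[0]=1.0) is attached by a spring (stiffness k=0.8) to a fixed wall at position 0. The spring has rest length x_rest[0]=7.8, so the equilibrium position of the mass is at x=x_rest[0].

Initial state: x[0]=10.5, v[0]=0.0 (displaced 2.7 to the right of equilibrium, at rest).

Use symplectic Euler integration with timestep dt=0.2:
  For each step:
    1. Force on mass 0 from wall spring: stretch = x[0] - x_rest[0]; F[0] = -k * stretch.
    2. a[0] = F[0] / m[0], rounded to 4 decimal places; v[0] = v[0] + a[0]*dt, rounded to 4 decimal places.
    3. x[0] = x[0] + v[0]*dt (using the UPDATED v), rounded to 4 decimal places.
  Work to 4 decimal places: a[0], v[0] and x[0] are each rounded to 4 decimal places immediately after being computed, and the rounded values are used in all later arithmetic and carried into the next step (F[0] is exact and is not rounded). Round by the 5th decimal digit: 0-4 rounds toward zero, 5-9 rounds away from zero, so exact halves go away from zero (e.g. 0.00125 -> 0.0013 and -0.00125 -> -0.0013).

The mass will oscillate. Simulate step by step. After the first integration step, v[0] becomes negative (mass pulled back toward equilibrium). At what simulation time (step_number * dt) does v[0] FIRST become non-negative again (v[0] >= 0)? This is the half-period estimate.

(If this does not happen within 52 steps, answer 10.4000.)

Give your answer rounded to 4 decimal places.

Answer: 3.6000

Derivation:
Step 0: x=[10.5000] v=[0.0000]
Step 1: x=[10.4136] v=[-0.4320]
Step 2: x=[10.2436] v=[-0.8502]
Step 3: x=[9.9954] v=[-1.2412]
Step 4: x=[9.6769] v=[-1.5925]
Step 5: x=[9.2983] v=[-1.8928]
Step 6: x=[8.8718] v=[-2.1325]
Step 7: x=[8.4110] v=[-2.3040]
Step 8: x=[7.9306] v=[-2.4018]
Step 9: x=[7.4461] v=[-2.4227]
Step 10: x=[6.9729] v=[-2.3661]
Step 11: x=[6.5261] v=[-2.2338]
Step 12: x=[6.1201] v=[-2.0300]
Step 13: x=[5.7679] v=[-1.7612]
Step 14: x=[5.4807] v=[-1.4361]
Step 15: x=[5.2677] v=[-1.0650]
Step 16: x=[5.1357] v=[-0.6598]
Step 17: x=[5.0890] v=[-0.2335]
Step 18: x=[5.1291] v=[0.2003]
First v>=0 after going negative at step 18, time=3.6000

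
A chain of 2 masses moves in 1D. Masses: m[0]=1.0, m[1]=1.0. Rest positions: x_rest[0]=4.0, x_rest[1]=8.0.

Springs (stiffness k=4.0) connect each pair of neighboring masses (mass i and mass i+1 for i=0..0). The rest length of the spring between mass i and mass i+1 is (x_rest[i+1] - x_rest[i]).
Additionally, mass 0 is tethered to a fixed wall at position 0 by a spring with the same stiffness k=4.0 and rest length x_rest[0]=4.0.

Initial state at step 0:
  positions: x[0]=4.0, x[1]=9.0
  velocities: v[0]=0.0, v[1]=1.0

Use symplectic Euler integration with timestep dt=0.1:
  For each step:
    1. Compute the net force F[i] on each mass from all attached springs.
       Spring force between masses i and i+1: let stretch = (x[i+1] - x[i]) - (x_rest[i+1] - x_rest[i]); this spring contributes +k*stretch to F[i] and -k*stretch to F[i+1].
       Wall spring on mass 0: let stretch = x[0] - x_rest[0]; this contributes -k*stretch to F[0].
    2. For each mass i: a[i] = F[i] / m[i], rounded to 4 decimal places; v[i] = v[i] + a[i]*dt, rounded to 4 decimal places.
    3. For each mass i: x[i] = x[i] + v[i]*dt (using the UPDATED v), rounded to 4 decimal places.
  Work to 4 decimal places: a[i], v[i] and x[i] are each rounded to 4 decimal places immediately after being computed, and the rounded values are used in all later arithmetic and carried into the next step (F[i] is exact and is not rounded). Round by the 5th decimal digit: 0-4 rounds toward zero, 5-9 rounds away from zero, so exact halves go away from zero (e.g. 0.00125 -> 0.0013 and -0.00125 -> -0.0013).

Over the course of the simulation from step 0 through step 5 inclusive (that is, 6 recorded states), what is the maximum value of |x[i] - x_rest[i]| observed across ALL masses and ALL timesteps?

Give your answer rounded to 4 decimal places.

Step 0: x=[4.0000 9.0000] v=[0.0000 1.0000]
Step 1: x=[4.0400 9.0600] v=[0.4000 0.6000]
Step 2: x=[4.1192 9.0792] v=[0.7920 0.1920]
Step 3: x=[4.2320 9.0600] v=[1.1283 -0.1920]
Step 4: x=[4.3687 9.0077] v=[1.3667 -0.5232]
Step 5: x=[4.5162 8.9298] v=[1.4748 -0.7788]
Max displacement = 1.0792

Answer: 1.0792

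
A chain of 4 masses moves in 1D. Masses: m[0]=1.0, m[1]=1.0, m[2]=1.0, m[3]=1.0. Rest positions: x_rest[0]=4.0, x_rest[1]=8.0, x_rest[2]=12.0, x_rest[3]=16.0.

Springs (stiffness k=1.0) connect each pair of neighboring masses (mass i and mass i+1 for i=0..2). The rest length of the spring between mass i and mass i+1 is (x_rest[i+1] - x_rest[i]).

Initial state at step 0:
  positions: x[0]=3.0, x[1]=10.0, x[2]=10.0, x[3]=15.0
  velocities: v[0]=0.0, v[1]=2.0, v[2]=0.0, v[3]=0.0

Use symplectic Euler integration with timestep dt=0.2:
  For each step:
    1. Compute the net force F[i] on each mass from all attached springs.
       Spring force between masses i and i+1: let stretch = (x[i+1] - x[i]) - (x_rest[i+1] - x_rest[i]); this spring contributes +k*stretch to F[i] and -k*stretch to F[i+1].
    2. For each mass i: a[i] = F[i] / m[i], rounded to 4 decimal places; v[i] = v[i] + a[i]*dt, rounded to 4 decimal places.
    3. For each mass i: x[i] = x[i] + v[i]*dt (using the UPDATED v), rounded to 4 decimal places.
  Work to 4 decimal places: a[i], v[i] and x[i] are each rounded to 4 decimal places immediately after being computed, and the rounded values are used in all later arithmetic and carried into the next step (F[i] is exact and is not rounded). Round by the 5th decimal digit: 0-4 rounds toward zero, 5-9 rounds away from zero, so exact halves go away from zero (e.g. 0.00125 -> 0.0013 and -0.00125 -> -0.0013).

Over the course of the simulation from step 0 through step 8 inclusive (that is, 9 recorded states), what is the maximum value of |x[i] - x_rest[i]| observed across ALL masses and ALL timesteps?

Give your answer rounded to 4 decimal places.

Step 0: x=[3.0000 10.0000 10.0000 15.0000] v=[0.0000 2.0000 0.0000 0.0000]
Step 1: x=[3.1200 10.1200 10.2000 14.9600] v=[0.6000 0.6000 1.0000 -0.2000]
Step 2: x=[3.3600 9.9632 10.5872 14.8896] v=[1.2000 -0.7840 1.9360 -0.3520]
Step 3: x=[3.7041 9.5672 11.1215 14.8071] v=[1.7206 -1.9798 2.6717 -0.4125]
Step 4: x=[4.1227 8.9989 11.7411 14.7372] v=[2.0932 -2.8416 3.0980 -0.3496]
Step 5: x=[4.5764 8.3452 12.3709 14.7074] v=[2.2684 -3.2684 3.1488 -0.1488]
Step 6: x=[5.0208 7.7018 12.9331 14.7442] v=[2.2222 -3.2170 2.8110 0.1839]
Step 7: x=[5.4125 7.1604 13.3585 14.8685] v=[1.9584 -2.7069 2.1270 0.6217]
Step 8: x=[5.7141 6.7970 13.5964 15.0924] v=[1.5080 -1.8169 1.1894 1.1197]
Max displacement = 2.1200

Answer: 2.1200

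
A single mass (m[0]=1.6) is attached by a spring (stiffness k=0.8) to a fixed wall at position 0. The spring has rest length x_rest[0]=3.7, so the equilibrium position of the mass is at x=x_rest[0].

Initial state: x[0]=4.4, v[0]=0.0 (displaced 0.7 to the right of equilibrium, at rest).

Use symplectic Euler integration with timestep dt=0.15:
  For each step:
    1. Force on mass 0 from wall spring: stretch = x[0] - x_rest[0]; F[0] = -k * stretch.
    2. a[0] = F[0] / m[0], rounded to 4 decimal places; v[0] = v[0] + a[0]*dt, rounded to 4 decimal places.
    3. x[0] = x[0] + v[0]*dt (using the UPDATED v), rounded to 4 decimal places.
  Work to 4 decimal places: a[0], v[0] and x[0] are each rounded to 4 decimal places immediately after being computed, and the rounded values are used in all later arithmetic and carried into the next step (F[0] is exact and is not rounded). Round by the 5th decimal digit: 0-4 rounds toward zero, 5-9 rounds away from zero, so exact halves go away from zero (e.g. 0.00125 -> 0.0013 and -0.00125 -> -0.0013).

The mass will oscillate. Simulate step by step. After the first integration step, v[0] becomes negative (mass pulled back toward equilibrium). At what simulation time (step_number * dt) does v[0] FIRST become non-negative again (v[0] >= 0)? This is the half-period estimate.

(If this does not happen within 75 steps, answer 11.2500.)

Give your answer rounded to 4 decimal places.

Step 0: x=[4.4000] v=[0.0000]
Step 1: x=[4.3921] v=[-0.0525]
Step 2: x=[4.3764] v=[-0.1044]
Step 3: x=[4.3531] v=[-0.1551]
Step 4: x=[4.3225] v=[-0.2041]
Step 5: x=[4.2849] v=[-0.2508]
Step 6: x=[4.2407] v=[-0.2947]
Step 7: x=[4.1904] v=[-0.3353]
Step 8: x=[4.1346] v=[-0.3721]
Step 9: x=[4.0739] v=[-0.4047]
Step 10: x=[4.0090] v=[-0.4328]
Step 11: x=[3.9406] v=[-0.4560]
Step 12: x=[3.8695] v=[-0.4740]
Step 13: x=[3.7965] v=[-0.4867]
Step 14: x=[3.7224] v=[-0.4939]
Step 15: x=[3.6481] v=[-0.4956]
Step 16: x=[3.5743] v=[-0.4917]
Step 17: x=[3.5020] v=[-0.4823]
Step 18: x=[3.4319] v=[-0.4675]
Step 19: x=[3.3648] v=[-0.4474]
Step 20: x=[3.3015] v=[-0.4223]
Step 21: x=[3.2426] v=[-0.3924]
Step 22: x=[3.1889] v=[-0.3581]
Step 23: x=[3.1409] v=[-0.3198]
Step 24: x=[3.0992] v=[-0.2779]
Step 25: x=[3.0643] v=[-0.2328]
Step 26: x=[3.0365] v=[-0.1851]
Step 27: x=[3.0162] v=[-0.1353]
Step 28: x=[3.0036] v=[-0.0840]
Step 29: x=[2.9988] v=[-0.0318]
Step 30: x=[3.0019] v=[0.0208]
First v>=0 after going negative at step 30, time=4.5000

Answer: 4.5000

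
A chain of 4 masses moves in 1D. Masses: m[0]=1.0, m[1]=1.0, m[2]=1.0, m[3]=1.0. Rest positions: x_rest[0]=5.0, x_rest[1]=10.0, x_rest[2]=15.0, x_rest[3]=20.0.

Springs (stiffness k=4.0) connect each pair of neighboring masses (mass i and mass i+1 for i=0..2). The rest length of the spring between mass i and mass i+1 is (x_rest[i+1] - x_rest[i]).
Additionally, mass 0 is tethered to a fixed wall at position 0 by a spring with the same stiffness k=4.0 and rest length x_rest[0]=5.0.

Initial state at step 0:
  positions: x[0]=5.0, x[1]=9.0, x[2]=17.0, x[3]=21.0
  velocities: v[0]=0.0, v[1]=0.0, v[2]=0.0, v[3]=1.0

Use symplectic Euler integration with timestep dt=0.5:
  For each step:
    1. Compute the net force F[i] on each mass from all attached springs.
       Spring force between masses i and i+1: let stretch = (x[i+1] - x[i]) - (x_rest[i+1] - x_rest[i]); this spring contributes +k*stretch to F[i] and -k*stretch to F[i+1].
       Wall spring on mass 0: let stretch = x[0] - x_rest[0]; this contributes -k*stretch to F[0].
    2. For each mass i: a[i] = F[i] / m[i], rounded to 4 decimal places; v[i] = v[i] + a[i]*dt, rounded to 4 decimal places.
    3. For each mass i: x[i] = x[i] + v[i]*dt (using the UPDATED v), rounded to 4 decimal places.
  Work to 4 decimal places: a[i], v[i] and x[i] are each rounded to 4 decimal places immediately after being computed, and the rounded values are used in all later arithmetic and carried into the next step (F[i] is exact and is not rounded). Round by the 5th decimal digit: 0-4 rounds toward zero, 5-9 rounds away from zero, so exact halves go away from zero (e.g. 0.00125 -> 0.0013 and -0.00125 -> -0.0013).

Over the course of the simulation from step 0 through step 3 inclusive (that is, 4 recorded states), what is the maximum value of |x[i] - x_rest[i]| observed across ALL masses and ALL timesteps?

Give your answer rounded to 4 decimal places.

Step 0: x=[5.0000 9.0000 17.0000 21.0000] v=[0.0000 0.0000 0.0000 1.0000]
Step 1: x=[4.0000 13.0000 13.0000 22.5000] v=[-2.0000 8.0000 -8.0000 3.0000]
Step 2: x=[8.0000 8.0000 18.5000 19.5000] v=[8.0000 -10.0000 11.0000 -6.0000]
Step 3: x=[4.0000 13.5000 14.5000 20.5000] v=[-8.0000 11.0000 -8.0000 2.0000]
Max displacement = 3.5000

Answer: 3.5000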